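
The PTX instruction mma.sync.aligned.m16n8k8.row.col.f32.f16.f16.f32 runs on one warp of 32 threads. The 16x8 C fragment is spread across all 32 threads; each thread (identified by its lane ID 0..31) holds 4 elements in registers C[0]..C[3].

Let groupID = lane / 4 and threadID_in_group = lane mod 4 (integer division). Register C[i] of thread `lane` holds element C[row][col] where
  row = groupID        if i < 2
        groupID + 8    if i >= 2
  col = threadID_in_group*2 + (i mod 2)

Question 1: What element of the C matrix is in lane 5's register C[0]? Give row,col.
1,2

L=5->g=5>>2=1, t=5&3=1
[0]->row 1+0=1  col 1·2+0=2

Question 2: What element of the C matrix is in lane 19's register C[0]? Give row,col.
4,6

lane 19: grp=4 (19/4), tig=3 (19%4)
i=0: r=4+0=4, c=3*2+0=6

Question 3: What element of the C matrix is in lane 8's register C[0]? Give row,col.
2,0

L=8⇒gr=8>>2=2, th=8&3=0
[0]⇒row 2+0=2  col 0·2+0=0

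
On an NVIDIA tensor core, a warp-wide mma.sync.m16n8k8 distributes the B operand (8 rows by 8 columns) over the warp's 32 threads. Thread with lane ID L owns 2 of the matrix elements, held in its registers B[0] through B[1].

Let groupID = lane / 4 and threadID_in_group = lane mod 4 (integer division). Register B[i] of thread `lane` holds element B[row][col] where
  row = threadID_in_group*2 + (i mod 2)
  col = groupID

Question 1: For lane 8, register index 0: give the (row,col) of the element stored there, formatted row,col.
lane 8->8/4=2, 8 mod 4=0
i=0  r:2·0+0->0  c:2

0,2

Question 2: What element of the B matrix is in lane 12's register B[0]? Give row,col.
0,3

L=12⇒gr=12>>2=3, th=12&3=0
[0]⇒row 0·2+0=0  col gr=3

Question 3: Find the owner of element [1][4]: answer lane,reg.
16,1

c=4⇒gr=4  r=1⇒th=0,odd=1
L=4*4+0=16  i=1=1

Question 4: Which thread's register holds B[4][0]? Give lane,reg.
c=0→G=0  r=4→T=2,p=0
L=0*4+2=2  i=0=0

2,0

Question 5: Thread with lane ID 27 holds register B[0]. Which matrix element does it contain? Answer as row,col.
6,6

27: gid=6,tid=3
[0] (3*2+0,6) = (6,6)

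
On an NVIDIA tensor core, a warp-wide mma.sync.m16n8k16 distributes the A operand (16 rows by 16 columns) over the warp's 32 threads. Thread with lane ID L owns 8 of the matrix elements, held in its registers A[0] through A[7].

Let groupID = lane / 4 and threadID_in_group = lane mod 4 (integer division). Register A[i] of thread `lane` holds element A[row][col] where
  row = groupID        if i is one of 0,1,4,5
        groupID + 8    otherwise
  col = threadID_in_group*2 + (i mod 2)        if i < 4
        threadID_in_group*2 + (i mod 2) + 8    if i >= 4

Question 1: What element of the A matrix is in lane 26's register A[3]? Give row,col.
26: gr=6,th=2
[3] (6+8,2*2+1+0) = (14,5)

14,5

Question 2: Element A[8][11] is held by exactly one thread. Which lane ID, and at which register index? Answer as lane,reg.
r:8=>grp=0,rB=1  c:11=>cB=1,tig=1,lo=1
L=0*4+1=1  i=1*4+1*2+1=7

1,7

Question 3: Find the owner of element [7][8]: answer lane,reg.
r=7⇒gr=7,Rb=0  c=8⇒Cb=1,th=0,odd=0
L=7*4+0=28  i=1*4+0*2+0=4

28,4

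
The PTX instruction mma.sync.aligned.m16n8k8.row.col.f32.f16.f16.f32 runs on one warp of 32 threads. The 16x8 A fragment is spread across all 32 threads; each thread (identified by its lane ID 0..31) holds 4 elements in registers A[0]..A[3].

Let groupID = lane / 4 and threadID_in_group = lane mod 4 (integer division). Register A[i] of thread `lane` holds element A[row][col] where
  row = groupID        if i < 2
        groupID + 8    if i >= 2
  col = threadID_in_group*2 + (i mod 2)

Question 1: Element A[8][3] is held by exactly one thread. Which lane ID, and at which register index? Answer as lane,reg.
1,3

r=8->g=0,rb=1  c=3->t=1,b0=1
L=0*4+1=1  i=1*2+1=3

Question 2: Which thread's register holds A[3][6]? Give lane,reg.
r=3→G=3,rhi=0  c=6→T=3,p=0
L=3*4+3=15  i=0*2+0=0

15,0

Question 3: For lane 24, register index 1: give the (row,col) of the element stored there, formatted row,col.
6,1

lane 24: gr=6 (24/4), th=0 (24%4)
i=1: r=6+0=6, c=0*2+1=1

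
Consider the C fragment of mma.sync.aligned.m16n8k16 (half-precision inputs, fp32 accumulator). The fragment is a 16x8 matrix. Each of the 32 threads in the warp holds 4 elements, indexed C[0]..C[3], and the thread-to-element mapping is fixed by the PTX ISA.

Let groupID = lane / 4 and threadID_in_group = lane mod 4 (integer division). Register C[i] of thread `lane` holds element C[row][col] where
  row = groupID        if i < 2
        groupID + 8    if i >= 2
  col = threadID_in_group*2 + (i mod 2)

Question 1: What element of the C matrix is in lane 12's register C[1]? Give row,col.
12: gid=3,tid=0
[1] (3+0,0*2+1) = (3,1)

3,1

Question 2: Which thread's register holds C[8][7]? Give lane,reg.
r:8=>grp=0,rB=1  c:7=>tig=3,lo=1
L=0*4+3=3  i=1*2+1=3

3,3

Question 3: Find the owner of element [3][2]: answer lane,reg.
r:3=>grp=3,rB=0  c:2=>tig=1,lo=0
L=3*4+1=13  i=0*2+0=0

13,0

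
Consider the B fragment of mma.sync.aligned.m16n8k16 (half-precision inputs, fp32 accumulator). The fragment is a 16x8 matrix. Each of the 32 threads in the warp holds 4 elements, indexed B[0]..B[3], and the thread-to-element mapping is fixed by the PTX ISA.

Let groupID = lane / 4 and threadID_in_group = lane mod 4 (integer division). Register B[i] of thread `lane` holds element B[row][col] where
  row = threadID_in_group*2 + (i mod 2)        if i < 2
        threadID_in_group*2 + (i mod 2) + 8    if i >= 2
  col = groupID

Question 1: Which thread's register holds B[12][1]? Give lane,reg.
c=1→G=1  r=12→rhi=1,T=2,p=0
L=1*4+2=6  i=1*2+0=2

6,2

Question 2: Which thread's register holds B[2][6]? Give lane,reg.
c:6=>grp=6  r:2=>rB=0,tig=1,lo=0
L=6*4+1=25  i=0*2+0=0

25,0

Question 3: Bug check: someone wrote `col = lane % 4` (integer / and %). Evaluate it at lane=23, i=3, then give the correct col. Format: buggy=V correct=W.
buggy=3 correct=5

`lane % 4`[23,3]→3
L=23→G=23>>2=5, T=23&3=3
[3]→row 3·2+1+8=15  col G=5
col: 3 vs 5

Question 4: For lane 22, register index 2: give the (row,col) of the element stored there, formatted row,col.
12,5

22: grp=5,tig=2
[2] (2*2+0+8,5) = (12,5)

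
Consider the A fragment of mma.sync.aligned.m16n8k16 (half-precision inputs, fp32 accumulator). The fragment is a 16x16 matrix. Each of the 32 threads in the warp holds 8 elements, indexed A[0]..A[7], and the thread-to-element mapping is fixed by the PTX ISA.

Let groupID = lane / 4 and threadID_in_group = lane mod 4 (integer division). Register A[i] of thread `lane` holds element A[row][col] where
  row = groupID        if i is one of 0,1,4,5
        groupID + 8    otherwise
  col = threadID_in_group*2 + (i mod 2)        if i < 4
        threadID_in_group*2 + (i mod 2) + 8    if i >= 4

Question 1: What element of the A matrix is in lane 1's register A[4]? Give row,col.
0,10

lane 1→1/4=0, 1 mod 4=1
i=4  r:0+0→0  c:2·1+0+8→10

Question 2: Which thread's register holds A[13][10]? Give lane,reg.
21,6

r=13→G=5,rhi=1  c=10→chi=1,T=1,p=0
L=5*4+1=21  i=1*4+1*2+0=6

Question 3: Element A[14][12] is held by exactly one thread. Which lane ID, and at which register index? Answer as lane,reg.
r=14⇒gr=6,Rb=1  c=12⇒Cb=1,th=2,odd=0
L=6*4+2=26  i=1*4+1*2+0=6

26,6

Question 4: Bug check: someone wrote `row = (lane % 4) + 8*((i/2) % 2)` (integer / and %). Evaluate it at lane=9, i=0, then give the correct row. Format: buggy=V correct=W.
`(lane % 4) + 8*((i/2) % 2)`[9,0]→1
9: G=2,T=1
[0] (2+0,1*2+0+0) = (2,2)
row: 1 vs 2

buggy=1 correct=2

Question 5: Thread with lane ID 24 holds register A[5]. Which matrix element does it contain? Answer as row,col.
L=24=>grp=24>>2=6, tig=24&3=0
[5]=>row 6+0=6  col 0·2+1+8=9

6,9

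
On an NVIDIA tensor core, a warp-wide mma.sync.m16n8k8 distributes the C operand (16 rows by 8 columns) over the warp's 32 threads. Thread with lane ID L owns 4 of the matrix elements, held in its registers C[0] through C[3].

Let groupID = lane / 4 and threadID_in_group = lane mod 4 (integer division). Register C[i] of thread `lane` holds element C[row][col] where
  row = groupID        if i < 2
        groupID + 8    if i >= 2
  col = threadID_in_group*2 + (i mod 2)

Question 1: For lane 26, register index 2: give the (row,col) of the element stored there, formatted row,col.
26: g=6,t=2
[2] (6+8,2*2+0) = (14,4)

14,4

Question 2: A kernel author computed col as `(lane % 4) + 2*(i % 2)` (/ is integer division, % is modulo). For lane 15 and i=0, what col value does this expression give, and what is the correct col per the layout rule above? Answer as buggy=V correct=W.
`(lane % 4) + 2*(i % 2)`[15,0]→3
15: G=3,T=3
[0] (3+0,3*2+0) = (3,6)
col: 3 vs 6

buggy=3 correct=6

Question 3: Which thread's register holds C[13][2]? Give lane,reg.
r:13=>grp=5,rB=1  c:2=>tig=1,lo=0
L=5*4+1=21  i=1*2+0=2

21,2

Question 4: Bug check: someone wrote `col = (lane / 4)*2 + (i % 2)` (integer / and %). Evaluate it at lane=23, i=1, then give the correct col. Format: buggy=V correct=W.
`(lane / 4)*2 + (i % 2)`[23,1]⇒11
23: gr=5,th=3
[1] (5+0,3*2+1) = (5,7)
col: 11 vs 7

buggy=11 correct=7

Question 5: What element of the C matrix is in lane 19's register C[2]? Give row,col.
12,6

lane 19: g=4 (19/4), t=3 (19%4)
i=2: r=4+8=12, c=3*2+0=6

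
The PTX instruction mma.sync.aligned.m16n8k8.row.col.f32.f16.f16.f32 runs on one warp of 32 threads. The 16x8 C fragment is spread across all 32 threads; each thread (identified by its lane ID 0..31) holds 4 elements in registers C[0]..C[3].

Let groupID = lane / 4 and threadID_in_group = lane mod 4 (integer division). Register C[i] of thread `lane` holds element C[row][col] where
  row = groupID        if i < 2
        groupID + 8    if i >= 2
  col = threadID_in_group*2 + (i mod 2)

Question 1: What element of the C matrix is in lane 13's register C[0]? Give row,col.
13: grp=3,tig=1
[0] (3+0,1*2+0) = (3,2)

3,2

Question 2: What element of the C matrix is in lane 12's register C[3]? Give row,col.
12: grp=3,tig=0
[3] (3+8,0*2+1) = (11,1)

11,1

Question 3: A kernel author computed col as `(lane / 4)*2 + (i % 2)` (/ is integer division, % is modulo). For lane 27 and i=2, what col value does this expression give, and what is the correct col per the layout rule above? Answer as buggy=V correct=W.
`(lane / 4)*2 + (i % 2)`[27,2]->12
lane 27: g=6 (27/4), t=3 (27%4)
i=2: r=6+8=14, c=3*2+0=6
col: 12 vs 6

buggy=12 correct=6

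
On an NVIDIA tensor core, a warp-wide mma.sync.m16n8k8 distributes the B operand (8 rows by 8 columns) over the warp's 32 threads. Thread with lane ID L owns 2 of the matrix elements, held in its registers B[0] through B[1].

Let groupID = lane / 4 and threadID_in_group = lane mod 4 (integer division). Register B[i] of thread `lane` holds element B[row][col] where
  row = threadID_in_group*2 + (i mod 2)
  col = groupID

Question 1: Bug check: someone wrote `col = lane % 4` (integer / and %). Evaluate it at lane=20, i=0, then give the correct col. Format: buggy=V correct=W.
buggy=0 correct=5

`lane % 4`[20,0]⇒0
20: gr=5,th=0
[0] (0*2+0,5) = (0,5)
col: 0 vs 5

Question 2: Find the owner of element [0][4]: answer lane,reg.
16,0

c: 4->gid=4  r: 0->tid=0,i&1=0
L=4*4+0=16  i=0=0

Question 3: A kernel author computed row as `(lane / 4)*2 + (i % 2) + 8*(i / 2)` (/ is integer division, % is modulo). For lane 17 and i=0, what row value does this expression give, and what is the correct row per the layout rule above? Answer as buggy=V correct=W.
buggy=8 correct=2

`(lane / 4)*2 + (i % 2) + 8*(i / 2)`[17,0]⇒8
17: gr=4,th=1
[0] (1*2+0,4) = (2,4)
row: 8 vs 2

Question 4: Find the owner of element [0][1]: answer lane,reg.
c:1=>grp=1  r:0=>tig=0,lo=0
L=1*4+0=4  i=0=0

4,0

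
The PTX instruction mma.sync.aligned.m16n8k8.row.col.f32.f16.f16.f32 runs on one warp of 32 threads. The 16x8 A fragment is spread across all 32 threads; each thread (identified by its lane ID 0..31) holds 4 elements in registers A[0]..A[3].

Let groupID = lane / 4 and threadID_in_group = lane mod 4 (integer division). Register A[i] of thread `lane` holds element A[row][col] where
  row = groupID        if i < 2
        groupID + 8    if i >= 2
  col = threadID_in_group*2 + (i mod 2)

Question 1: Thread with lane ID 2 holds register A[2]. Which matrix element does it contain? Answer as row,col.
L=2->gid=2>>2=0, tid=2&3=2
[2]->row 0+8=8  col 2·2+0=4

8,4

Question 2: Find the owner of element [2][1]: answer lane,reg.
r=2->g=2,rb=0  c=1->t=0,b0=1
L=2*4+0=8  i=0*2+1=1

8,1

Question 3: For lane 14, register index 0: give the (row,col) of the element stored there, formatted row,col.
3,4

lane 14=>14/4=3, 14 mod 4=2
i=0  r:3+0=>3  c:2·2+0=>4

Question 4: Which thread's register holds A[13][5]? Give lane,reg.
22,3

r=13->g=5,rb=1  c=5->t=2,b0=1
L=5*4+2=22  i=1*2+1=3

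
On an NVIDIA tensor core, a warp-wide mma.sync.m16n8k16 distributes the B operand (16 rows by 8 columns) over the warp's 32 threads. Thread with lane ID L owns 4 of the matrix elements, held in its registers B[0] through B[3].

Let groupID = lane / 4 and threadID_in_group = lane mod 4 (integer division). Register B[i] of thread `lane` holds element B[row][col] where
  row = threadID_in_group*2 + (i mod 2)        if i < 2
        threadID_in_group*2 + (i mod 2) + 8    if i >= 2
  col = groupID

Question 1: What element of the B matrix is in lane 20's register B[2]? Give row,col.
8,5

lane 20: gr=5 (20/4), th=0 (20%4)
i=2: r=0*2+0+8=8, c=gr=5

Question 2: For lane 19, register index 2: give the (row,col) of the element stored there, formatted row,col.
lane 19->19/4=4, 19 mod 4=3
i=2  r:2·3+0+8->14  c:4

14,4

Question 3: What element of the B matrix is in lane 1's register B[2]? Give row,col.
lane 1: gid=0 (1/4), tid=1 (1%4)
i=2: r=1*2+0+8=10, c=gid=0

10,0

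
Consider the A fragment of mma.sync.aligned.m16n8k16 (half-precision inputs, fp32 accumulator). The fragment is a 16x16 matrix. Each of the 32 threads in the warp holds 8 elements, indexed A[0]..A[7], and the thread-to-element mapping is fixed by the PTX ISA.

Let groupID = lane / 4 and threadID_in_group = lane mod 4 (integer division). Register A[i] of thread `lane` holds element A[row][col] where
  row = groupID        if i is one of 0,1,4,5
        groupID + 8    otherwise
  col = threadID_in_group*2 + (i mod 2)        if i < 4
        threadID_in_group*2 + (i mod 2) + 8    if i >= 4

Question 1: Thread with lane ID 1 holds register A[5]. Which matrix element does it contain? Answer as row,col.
L=1⇒gr=1>>2=0, th=1&3=1
[5]⇒row 0+0=0  col 1·2+1+8=11

0,11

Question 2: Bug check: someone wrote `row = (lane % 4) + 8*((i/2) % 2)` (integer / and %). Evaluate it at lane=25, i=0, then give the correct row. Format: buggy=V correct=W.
buggy=1 correct=6

`(lane % 4) + 8*((i/2) % 2)`[25,0]=>1
25: grp=6,tig=1
[0] (6+0,1*2+0+0) = (6,2)
row: 1 vs 6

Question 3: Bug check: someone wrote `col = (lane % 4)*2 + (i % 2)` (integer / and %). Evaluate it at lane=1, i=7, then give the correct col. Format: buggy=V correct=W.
`(lane % 4)*2 + (i % 2)`[1,7]->3
1: g=0,t=1
[7] (0+8,1*2+1+8) = (8,11)
col: 3 vs 11

buggy=3 correct=11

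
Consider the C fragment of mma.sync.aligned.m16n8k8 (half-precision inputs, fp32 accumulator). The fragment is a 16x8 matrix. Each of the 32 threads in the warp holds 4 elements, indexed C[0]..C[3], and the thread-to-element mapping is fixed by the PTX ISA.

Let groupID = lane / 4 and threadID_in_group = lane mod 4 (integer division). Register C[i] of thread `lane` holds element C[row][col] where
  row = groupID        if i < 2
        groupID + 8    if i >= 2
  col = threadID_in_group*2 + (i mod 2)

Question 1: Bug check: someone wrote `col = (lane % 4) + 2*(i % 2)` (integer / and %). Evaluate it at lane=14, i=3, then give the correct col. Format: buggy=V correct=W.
buggy=4 correct=5

`(lane % 4) + 2*(i % 2)`[14,3]->4
14: gid=3,tid=2
[3] (3+8,2*2+1) = (11,5)
col: 4 vs 5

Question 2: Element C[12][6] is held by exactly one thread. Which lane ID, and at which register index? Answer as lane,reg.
r=12→G=4,rhi=1  c=6→T=3,p=0
L=4*4+3=19  i=1*2+0=2

19,2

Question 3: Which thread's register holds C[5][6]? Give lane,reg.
r=5→G=5,rhi=0  c=6→T=3,p=0
L=5*4+3=23  i=0*2+0=0

23,0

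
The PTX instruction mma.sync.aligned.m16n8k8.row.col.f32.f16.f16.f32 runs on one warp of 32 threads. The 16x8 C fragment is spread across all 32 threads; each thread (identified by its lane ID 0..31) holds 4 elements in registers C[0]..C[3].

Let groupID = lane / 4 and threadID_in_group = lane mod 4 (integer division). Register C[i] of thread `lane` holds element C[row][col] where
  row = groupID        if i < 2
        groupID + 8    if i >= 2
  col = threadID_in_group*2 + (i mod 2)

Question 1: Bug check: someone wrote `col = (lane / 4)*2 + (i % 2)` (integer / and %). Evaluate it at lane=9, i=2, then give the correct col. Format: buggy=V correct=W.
`(lane / 4)*2 + (i % 2)`[9,2]→4
L=9→G=9>>2=2, T=9&3=1
[2]→row 2+8=10  col 1·2+0=2
col: 4 vs 2

buggy=4 correct=2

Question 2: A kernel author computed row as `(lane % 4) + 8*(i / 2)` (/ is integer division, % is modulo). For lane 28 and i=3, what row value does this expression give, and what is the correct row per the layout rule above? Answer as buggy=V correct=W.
`(lane % 4) + 8*(i / 2)`[28,3]⇒8
L=28⇒gr=28>>2=7, th=28&3=0
[3]⇒row 7+8=15  col 0·2+1=1
row: 8 vs 15

buggy=8 correct=15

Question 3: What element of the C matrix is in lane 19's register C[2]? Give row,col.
L=19->g=19>>2=4, t=19&3=3
[2]->row 4+8=12  col 3·2+0=6

12,6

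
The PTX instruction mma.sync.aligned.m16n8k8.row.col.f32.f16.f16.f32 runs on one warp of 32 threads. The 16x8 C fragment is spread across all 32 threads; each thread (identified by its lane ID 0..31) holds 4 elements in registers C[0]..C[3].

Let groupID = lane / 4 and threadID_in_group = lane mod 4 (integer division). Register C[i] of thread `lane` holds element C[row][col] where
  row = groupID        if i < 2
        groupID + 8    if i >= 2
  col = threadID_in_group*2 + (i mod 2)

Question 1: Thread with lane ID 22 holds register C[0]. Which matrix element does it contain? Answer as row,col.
L=22->g=22>>2=5, t=22&3=2
[0]->row 5+0=5  col 2·2+0=4

5,4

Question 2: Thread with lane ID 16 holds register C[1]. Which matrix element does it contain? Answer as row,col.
lane 16: gid=4 (16/4), tid=0 (16%4)
i=1: r=4+0=4, c=0*2+1=1

4,1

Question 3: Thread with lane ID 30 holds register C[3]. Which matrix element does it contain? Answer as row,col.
L=30⇒gr=30>>2=7, th=30&3=2
[3]⇒row 7+8=15  col 2·2+1=5

15,5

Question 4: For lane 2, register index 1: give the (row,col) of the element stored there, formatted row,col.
0,5

lane 2→2/4=0, 2 mod 4=2
i=1  r:0+0→0  c:2·2+1→5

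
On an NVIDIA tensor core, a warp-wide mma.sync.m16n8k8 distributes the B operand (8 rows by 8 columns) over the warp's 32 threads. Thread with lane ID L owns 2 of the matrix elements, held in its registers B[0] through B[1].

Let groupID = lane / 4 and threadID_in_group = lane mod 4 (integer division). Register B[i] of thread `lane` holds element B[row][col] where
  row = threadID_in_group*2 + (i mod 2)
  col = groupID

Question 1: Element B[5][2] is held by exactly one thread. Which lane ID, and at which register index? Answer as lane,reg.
c=2⇒gr=2  r=5⇒th=2,odd=1
L=2*4+2=10  i=1=1

10,1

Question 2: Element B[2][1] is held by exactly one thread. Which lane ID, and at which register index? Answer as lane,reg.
5,0

c:1=>grp=1  r:2=>tig=1,lo=0
L=1*4+1=5  i=0=0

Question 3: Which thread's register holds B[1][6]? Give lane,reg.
24,1

c=6⇒gr=6  r=1⇒th=0,odd=1
L=6*4+0=24  i=1=1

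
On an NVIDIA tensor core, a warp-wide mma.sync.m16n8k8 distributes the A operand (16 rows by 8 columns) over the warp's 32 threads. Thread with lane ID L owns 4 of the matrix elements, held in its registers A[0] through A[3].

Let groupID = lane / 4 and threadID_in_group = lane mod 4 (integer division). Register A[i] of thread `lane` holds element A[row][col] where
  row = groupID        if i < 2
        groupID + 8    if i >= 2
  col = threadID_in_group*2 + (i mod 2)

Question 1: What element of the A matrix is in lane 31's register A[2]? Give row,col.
15,6

L=31=>grp=31>>2=7, tig=31&3=3
[2]=>row 7+8=15  col 3·2+0=6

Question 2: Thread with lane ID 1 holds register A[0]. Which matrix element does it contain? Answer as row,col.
L=1=>grp=1>>2=0, tig=1&3=1
[0]=>row 0+0=0  col 1·2+0=2

0,2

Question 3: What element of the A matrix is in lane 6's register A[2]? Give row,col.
9,4

lane 6⇒6/4=1, 6 mod 4=2
i=2  r:1+8⇒9  c:2·2+0⇒4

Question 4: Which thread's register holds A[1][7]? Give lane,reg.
r: 1->gid=1,r8=0  c: 7->tid=3,i&1=1
L=1*4+3=7  i=0*2+1=1

7,1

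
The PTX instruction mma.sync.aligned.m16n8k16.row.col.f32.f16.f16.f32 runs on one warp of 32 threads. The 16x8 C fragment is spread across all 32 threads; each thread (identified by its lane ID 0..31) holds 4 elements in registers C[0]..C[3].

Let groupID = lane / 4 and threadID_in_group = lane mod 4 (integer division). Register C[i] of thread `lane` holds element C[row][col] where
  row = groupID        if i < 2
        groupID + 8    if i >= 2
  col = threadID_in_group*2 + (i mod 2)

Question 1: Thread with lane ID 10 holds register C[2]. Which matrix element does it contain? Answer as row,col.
10,4

10: g=2,t=2
[2] (2+8,2*2+0) = (10,4)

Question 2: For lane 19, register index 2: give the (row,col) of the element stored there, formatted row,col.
12,6

lane 19: gr=4 (19/4), th=3 (19%4)
i=2: r=4+8=12, c=3*2+0=6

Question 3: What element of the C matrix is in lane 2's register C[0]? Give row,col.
L=2=>grp=2>>2=0, tig=2&3=2
[0]=>row 0+0=0  col 2·2+0=4

0,4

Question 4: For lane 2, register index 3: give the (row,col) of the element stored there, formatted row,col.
8,5

L=2→G=2>>2=0, T=2&3=2
[3]→row 0+8=8  col 2·2+1=5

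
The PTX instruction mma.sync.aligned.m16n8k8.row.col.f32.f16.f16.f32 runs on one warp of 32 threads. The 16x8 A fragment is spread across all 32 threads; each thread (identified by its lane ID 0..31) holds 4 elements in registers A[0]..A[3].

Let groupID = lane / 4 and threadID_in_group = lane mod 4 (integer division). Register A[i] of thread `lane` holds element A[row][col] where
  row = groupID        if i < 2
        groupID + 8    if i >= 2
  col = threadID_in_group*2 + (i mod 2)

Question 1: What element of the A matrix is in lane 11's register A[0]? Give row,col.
2,6

11: G=2,T=3
[0] (2+0,3*2+0) = (2,6)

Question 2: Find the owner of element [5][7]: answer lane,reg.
r=5->g=5,rb=0  c=7->t=3,b0=1
L=5*4+3=23  i=0*2+1=1

23,1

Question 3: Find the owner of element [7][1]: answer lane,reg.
28,1

r: 7->gid=7,r8=0  c: 1->tid=0,i&1=1
L=7*4+0=28  i=0*2+1=1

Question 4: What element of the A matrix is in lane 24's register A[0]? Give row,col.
6,0

lane 24->24/4=6, 24 mod 4=0
i=0  r:6+0->6  c:2·0+0->0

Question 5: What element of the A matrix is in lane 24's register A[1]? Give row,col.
6,1

24: grp=6,tig=0
[1] (6+0,0*2+1) = (6,1)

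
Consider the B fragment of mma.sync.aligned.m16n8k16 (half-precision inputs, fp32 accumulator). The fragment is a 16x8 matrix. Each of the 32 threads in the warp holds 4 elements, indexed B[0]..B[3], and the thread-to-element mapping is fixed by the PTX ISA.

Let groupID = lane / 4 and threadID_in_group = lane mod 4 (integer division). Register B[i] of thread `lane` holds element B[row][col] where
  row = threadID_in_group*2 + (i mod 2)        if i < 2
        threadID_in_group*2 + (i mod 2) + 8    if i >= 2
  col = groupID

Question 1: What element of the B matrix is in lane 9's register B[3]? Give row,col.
11,2

L=9->gid=9>>2=2, tid=9&3=1
[3]->row 1·2+1+8=11  col gid=2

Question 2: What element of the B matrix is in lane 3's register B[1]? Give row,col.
7,0

lane 3->3/4=0, 3 mod 4=3
i=1  r:2·3+1+0->7  c:0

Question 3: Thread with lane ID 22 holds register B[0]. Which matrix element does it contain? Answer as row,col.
4,5

lane 22→22/4=5, 22 mod 4=2
i=0  r:2·2+0+0→4  c:5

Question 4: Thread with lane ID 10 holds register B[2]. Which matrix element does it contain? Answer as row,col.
12,2

lane 10: G=2 (10/4), T=2 (10%4)
i=2: r=2*2+0+8=12, c=G=2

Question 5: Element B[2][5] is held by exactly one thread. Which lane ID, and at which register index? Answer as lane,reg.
21,0

c=5⇒gr=5  r=2⇒Rb=0,th=1,odd=0
L=5*4+1=21  i=0*2+0=0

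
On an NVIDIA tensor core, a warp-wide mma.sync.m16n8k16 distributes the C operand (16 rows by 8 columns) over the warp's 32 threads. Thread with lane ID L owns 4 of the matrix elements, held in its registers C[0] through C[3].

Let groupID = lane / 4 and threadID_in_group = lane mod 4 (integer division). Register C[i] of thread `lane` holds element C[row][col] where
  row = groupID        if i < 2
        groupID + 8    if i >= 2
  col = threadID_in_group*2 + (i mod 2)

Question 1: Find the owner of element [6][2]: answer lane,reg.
r: 6->gid=6,r8=0  c: 2->tid=1,i&1=0
L=6*4+1=25  i=0*2+0=0

25,0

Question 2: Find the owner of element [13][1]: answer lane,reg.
20,3

r=13→G=5,rhi=1  c=1→T=0,p=1
L=5*4+0=20  i=1*2+1=3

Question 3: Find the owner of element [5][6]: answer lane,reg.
23,0

r=5⇒gr=5,Rb=0  c=6⇒th=3,odd=0
L=5*4+3=23  i=0*2+0=0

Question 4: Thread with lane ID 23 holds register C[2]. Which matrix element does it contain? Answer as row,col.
13,6

lane 23: grp=5 (23/4), tig=3 (23%4)
i=2: r=5+8=13, c=3*2+0=6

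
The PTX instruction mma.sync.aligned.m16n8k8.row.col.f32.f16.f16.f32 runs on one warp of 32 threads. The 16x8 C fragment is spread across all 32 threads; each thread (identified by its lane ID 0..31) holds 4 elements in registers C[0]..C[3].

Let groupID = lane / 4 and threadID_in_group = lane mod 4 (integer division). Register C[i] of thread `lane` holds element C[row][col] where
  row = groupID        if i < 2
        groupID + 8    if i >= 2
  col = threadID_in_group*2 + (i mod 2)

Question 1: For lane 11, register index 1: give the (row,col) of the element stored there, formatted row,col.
2,7

lane 11→11/4=2, 11 mod 4=3
i=1  r:2+0→2  c:2·3+1→7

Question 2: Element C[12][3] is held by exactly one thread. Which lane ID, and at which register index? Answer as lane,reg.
r=12->g=4,rb=1  c=3->t=1,b0=1
L=4*4+1=17  i=1*2+1=3

17,3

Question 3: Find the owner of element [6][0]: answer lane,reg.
r: 6->gid=6,r8=0  c: 0->tid=0,i&1=0
L=6*4+0=24  i=0*2+0=0

24,0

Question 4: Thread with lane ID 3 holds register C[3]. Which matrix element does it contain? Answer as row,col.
8,7

3: g=0,t=3
[3] (0+8,3*2+1) = (8,7)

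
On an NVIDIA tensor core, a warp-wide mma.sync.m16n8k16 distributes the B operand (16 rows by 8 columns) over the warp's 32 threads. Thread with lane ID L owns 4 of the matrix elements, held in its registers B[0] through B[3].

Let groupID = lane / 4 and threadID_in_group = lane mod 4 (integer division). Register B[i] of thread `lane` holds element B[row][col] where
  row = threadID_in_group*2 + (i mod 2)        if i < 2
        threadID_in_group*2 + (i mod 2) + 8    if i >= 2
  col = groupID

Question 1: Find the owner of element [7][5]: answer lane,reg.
23,1

c=5→G=5  r=7→rhi=0,T=3,p=1
L=5*4+3=23  i=0*2+1=1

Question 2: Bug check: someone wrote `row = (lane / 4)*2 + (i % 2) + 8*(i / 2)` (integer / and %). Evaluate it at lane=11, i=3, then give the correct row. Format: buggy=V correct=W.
buggy=13 correct=15

`(lane / 4)*2 + (i % 2) + 8*(i / 2)`[11,3]->13
11: gid=2,tid=3
[3] (3*2+1+8,2) = (15,2)
row: 13 vs 15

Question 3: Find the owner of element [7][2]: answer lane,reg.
c=2→G=2  r=7→rhi=0,T=3,p=1
L=2*4+3=11  i=0*2+1=1

11,1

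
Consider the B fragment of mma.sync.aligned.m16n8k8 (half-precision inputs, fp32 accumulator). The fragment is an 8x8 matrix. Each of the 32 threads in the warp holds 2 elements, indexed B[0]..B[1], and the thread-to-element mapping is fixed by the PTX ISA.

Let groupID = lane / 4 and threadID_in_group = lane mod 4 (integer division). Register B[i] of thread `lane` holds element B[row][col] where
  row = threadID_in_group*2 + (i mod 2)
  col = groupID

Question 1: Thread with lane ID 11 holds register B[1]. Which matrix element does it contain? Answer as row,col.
7,2

lane 11⇒11/4=2, 11 mod 4=3
i=1  r:2·3+1⇒7  c:2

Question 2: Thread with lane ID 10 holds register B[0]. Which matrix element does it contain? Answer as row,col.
10: g=2,t=2
[0] (2*2+0,2) = (4,2)

4,2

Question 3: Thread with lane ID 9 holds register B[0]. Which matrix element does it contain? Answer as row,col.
2,2

lane 9->9/4=2, 9 mod 4=1
i=0  r:2·1+0->2  c:2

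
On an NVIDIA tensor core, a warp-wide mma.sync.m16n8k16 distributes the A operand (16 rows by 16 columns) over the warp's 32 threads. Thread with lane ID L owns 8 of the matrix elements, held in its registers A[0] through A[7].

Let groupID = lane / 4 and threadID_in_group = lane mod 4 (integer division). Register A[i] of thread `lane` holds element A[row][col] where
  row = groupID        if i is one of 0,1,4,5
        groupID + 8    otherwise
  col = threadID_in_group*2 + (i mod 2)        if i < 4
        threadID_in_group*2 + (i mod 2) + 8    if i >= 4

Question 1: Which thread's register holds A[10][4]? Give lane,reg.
10,2

r:10=>grp=2,rB=1  c:4=>cB=0,tig=2,lo=0
L=2*4+2=10  i=0*4+1*2+0=2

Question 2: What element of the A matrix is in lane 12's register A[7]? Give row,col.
12: g=3,t=0
[7] (3+8,0*2+1+8) = (11,9)

11,9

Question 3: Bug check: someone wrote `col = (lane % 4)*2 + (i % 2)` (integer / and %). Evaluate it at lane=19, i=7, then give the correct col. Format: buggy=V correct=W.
buggy=7 correct=15

`(lane % 4)*2 + (i % 2)`[19,7]⇒7
19: gr=4,th=3
[7] (4+8,3*2+1+8) = (12,15)
col: 7 vs 15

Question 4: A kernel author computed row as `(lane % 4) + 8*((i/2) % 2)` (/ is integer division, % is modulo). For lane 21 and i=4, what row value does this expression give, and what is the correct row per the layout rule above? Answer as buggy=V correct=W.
`(lane % 4) + 8*((i/2) % 2)`[21,4]->1
lane 21: gid=5 (21/4), tid=1 (21%4)
i=4: r=5+0=5, c=1*2+0+8=10
row: 1 vs 5

buggy=1 correct=5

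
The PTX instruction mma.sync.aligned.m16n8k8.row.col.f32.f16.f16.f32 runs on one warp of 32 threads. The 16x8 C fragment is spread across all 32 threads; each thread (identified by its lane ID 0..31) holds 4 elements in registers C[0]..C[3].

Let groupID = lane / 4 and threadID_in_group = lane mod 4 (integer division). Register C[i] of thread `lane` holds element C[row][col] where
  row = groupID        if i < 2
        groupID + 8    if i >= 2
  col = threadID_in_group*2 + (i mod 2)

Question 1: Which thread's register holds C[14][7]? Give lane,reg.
27,3

r:14=>grp=6,rB=1  c:7=>tig=3,lo=1
L=6*4+3=27  i=1*2+1=3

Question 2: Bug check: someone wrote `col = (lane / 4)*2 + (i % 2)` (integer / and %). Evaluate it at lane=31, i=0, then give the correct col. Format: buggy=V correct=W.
`(lane / 4)*2 + (i % 2)`[31,0]=>14
lane 31=>31/4=7, 31 mod 4=3
i=0  r:7+0=>7  c:2·3+0=>6
col: 14 vs 6

buggy=14 correct=6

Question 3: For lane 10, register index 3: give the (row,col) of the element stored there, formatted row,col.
lane 10: g=2 (10/4), t=2 (10%4)
i=3: r=2+8=10, c=2*2+1=5

10,5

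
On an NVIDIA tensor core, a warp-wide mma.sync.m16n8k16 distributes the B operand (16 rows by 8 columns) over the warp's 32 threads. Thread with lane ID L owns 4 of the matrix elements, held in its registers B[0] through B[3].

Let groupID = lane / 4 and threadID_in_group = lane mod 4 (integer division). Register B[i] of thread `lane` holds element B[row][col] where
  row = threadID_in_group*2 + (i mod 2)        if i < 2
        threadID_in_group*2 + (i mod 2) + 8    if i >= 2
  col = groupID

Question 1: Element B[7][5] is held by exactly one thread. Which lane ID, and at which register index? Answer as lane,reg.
23,1

c=5⇒gr=5  r=7⇒Rb=0,th=3,odd=1
L=5*4+3=23  i=0*2+1=1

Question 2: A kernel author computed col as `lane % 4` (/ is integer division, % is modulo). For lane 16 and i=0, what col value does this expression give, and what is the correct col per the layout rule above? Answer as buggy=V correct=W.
`lane % 4`[16,0]->0
L=16->g=16>>2=4, t=16&3=0
[0]->row 0·2+0+0=0  col g=4
col: 0 vs 4

buggy=0 correct=4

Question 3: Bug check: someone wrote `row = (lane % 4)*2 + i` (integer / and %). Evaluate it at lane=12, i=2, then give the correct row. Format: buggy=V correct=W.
`(lane % 4)*2 + i`[12,2]→2
lane 12→12/4=3, 12 mod 4=0
i=2  r:2·0+0+8→8  c:3
row: 2 vs 8

buggy=2 correct=8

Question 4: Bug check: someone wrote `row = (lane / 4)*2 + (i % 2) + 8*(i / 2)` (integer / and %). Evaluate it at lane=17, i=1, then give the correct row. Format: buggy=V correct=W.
`(lane / 4)*2 + (i % 2) + 8*(i / 2)`[17,1]⇒9
lane 17⇒17/4=4, 17 mod 4=1
i=1  r:2·1+1+0⇒3  c:4
row: 9 vs 3

buggy=9 correct=3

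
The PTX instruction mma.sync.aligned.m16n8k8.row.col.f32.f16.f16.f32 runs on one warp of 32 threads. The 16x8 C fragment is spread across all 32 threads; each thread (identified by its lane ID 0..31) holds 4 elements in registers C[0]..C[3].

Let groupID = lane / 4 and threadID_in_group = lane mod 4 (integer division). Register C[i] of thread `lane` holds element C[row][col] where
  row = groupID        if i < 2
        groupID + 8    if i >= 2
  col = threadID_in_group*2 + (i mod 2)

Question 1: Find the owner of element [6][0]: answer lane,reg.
24,0

r=6->g=6,rb=0  c=0->t=0,b0=0
L=6*4+0=24  i=0*2+0=0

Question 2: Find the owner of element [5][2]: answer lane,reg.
r=5⇒gr=5,Rb=0  c=2⇒th=1,odd=0
L=5*4+1=21  i=0*2+0=0

21,0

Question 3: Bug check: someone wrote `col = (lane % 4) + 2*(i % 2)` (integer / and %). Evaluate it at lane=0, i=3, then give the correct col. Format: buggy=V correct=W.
buggy=2 correct=1

`(lane % 4) + 2*(i % 2)`[0,3]->2
lane 0: g=0 (0/4), t=0 (0%4)
i=3: r=0+8=8, c=0*2+1=1
col: 2 vs 1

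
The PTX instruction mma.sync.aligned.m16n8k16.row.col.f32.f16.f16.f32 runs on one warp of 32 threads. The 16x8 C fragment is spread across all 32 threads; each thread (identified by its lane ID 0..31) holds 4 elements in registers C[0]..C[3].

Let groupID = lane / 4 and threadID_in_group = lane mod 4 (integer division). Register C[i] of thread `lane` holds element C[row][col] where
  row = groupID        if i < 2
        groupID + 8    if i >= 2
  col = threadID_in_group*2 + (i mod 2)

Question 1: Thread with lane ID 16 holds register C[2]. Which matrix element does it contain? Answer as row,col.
12,0

lane 16: gr=4 (16/4), th=0 (16%4)
i=2: r=4+8=12, c=0*2+0=0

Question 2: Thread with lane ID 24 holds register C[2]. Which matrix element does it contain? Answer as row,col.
14,0

24: gid=6,tid=0
[2] (6+8,0*2+0) = (14,0)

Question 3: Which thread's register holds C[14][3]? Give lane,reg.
r: 14->gid=6,r8=1  c: 3->tid=1,i&1=1
L=6*4+1=25  i=1*2+1=3

25,3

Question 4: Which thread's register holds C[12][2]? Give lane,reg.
17,2

r=12->g=4,rb=1  c=2->t=1,b0=0
L=4*4+1=17  i=1*2+0=2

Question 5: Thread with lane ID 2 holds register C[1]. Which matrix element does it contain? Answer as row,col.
0,5

2: g=0,t=2
[1] (0+0,2*2+1) = (0,5)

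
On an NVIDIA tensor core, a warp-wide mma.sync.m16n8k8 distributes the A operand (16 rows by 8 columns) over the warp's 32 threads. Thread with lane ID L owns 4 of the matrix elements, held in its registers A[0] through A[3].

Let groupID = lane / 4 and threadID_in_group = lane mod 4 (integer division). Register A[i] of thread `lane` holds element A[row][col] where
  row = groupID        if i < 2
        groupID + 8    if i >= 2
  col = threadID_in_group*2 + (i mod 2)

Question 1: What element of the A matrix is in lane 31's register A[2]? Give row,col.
lane 31⇒31/4=7, 31 mod 4=3
i=2  r:7+8⇒15  c:2·3+0⇒6

15,6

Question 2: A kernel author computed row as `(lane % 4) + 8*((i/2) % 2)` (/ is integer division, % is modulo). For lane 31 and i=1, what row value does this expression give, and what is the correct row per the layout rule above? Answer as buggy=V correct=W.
`(lane % 4) + 8*((i/2) % 2)`[31,1]->3
31: g=7,t=3
[1] (7+0,3*2+1) = (7,7)
row: 3 vs 7

buggy=3 correct=7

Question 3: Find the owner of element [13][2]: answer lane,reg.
r=13->g=5,rb=1  c=2->t=1,b0=0
L=5*4+1=21  i=1*2+0=2

21,2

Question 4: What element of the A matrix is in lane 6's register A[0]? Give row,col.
6: G=1,T=2
[0] (1+0,2*2+0) = (1,4)

1,4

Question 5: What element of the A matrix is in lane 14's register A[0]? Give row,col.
3,4

L=14->g=14>>2=3, t=14&3=2
[0]->row 3+0=3  col 2·2+0=4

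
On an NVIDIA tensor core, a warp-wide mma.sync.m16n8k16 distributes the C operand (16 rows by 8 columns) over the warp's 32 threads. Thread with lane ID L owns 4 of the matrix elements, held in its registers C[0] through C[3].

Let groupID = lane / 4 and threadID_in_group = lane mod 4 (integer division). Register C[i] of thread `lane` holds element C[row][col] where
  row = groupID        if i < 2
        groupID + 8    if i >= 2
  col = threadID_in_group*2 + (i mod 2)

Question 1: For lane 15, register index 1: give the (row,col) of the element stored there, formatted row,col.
lane 15: gid=3 (15/4), tid=3 (15%4)
i=1: r=3+0=3, c=3*2+1=7

3,7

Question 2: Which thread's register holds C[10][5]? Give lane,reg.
10,3

r:10=>grp=2,rB=1  c:5=>tig=2,lo=1
L=2*4+2=10  i=1*2+1=3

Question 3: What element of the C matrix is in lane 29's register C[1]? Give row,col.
7,3

L=29⇒gr=29>>2=7, th=29&3=1
[1]⇒row 7+0=7  col 1·2+1=3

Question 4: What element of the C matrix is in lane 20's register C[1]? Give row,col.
5,1

L=20->gid=20>>2=5, tid=20&3=0
[1]->row 5+0=5  col 0·2+1=1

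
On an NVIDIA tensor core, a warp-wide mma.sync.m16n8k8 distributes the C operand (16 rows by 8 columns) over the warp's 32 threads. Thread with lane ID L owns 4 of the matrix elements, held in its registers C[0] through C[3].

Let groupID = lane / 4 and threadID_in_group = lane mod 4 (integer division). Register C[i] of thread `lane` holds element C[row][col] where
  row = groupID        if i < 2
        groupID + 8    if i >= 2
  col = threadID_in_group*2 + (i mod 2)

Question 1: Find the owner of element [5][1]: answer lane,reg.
r=5⇒gr=5,Rb=0  c=1⇒th=0,odd=1
L=5*4+0=20  i=0*2+1=1

20,1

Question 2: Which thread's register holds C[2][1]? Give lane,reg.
8,1

r=2→G=2,rhi=0  c=1→T=0,p=1
L=2*4+0=8  i=0*2+1=1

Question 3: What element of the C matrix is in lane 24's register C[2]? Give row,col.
lane 24: gid=6 (24/4), tid=0 (24%4)
i=2: r=6+8=14, c=0*2+0=0

14,0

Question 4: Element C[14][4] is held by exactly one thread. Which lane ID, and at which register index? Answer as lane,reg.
26,2

r:14=>grp=6,rB=1  c:4=>tig=2,lo=0
L=6*4+2=26  i=1*2+0=2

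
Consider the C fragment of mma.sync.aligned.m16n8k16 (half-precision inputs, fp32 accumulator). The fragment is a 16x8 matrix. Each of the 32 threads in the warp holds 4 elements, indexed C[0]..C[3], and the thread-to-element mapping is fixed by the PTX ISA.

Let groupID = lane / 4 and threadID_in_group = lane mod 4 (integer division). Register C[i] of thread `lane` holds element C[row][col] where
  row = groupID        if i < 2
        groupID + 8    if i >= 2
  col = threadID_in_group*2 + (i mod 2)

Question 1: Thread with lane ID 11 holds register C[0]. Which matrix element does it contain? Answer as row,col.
2,6

11: gid=2,tid=3
[0] (2+0,3*2+0) = (2,6)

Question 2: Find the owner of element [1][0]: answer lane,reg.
4,0

r=1→G=1,rhi=0  c=0→T=0,p=0
L=1*4+0=4  i=0*2+0=0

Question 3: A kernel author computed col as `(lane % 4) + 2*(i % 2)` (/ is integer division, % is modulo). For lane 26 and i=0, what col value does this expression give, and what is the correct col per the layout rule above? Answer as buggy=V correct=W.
buggy=2 correct=4

`(lane % 4) + 2*(i % 2)`[26,0]->2
26: g=6,t=2
[0] (6+0,2*2+0) = (6,4)
col: 2 vs 4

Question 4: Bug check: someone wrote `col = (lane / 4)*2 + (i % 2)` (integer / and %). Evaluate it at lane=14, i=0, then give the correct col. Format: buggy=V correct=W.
`(lane / 4)*2 + (i % 2)`[14,0]=>6
lane 14: grp=3 (14/4), tig=2 (14%4)
i=0: r=3+0=3, c=2*2+0=4
col: 6 vs 4

buggy=6 correct=4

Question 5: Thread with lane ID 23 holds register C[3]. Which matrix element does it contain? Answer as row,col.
lane 23: gid=5 (23/4), tid=3 (23%4)
i=3: r=5+8=13, c=3*2+1=7

13,7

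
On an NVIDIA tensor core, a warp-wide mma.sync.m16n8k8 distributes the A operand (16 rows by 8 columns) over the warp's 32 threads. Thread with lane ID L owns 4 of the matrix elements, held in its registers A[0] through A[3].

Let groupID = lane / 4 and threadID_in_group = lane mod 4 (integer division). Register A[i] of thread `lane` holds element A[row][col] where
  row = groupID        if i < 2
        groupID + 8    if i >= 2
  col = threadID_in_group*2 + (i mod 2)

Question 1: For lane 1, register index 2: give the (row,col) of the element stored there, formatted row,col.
lane 1: gid=0 (1/4), tid=1 (1%4)
i=2: r=0+8=8, c=1*2+0=2

8,2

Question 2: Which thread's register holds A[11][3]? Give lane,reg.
13,3

r=11→G=3,rhi=1  c=3→T=1,p=1
L=3*4+1=13  i=1*2+1=3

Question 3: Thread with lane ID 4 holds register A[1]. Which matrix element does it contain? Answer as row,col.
L=4→G=4>>2=1, T=4&3=0
[1]→row 1+0=1  col 0·2+1=1

1,1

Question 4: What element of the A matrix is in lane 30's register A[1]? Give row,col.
lane 30=>30/4=7, 30 mod 4=2
i=1  r:7+0=>7  c:2·2+1=>5

7,5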